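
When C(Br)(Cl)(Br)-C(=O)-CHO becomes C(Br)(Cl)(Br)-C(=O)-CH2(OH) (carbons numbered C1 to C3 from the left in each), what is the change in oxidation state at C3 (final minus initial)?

-2

Before: C3 has 1 bond to C, 1 bond to H, 2 bonds to O → oxidation state +1.
After: C3 has 1 bond to C, 2 bonds to H, 1 bond to O → oxidation state -1.
Δ = -1 − (+1) = -2, so this is a reduction at C3.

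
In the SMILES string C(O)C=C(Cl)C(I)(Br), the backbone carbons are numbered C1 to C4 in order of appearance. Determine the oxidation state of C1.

-1

C1 has one bond to C (0), one bond to H (-1), one bond to H (-1), one bond to O (+1).
Oxidation state = 0 − 1 − 1 + 1 = -1.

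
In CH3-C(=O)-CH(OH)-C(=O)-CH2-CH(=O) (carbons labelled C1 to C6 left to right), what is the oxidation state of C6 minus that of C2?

C6: 1C, 1H, 2O → 0 − 1 + 2 = +1
C2: 2C, 2O → 0 + 2 = +2
Difference: +1 − (+2) = -1.

-1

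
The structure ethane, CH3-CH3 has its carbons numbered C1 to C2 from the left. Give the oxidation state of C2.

-3

C2 has one bond to H (-1), one bond to H (-1), one bond to H (-1), one bond to C (0).
Oxidation state = -1 − 1 − 1 + 0 = -3.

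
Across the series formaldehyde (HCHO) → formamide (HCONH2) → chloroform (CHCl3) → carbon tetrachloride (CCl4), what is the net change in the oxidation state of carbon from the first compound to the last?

+4

Carbon oxidation states along the series — formaldehyde: 0, formamide: +2, chloroform: +2, carbon tetrachloride: +4.
Net change = +4 − (0) = +4.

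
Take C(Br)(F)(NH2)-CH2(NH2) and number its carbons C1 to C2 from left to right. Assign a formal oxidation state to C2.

-1

Bonds to more-electronegative neighbours contribute +1 each, bonds to H or metals contribute −1 each, and C–C bonds contribute 0.
C2 has one bond to C (0), one bond to N (+1), one bond to H (-1), one bond to H (-1).
Oxidation state = 0 + 1 − 1 − 1 = -1.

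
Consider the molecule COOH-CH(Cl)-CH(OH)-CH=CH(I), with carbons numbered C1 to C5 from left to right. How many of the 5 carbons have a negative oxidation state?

Count +1 for every bond to an atom more electronegative than carbon and −1 for every bond to one less electronegative; C–C bonds are 0. Tallying each carbon:
C1: 1C, 3O → 0 + 3 = +3
C2: 2C, 1H, 1Cl → 0 − 1 + 1 = 0
C3: 2C, 1H, 1O → 0 − 1 + 1 = 0
C4: 3C, 1H → 0 − 1 = -1
C5: 2C, 1H, 1I → 0 − 1 + 1 = 0
1 carbon (C4) meets the condition.

1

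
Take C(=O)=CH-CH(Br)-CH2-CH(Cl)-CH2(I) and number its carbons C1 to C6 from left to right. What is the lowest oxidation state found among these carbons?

-2

Tallying each carbon's bonds:
C1: 2C, 2O → 0 + 2 = +2
C2: 3C, 1H → 0 − 1 = -1
C3: 2C, 1H, 1Br → 0 − 1 + 1 = 0
C4: 2C, 2H → 0 − 2 = -2
C5: 2C, 1H, 1Cl → 0 − 1 + 1 = 0
C6: 1C, 2H, 1I → 0 − 2 + 1 = -1
The lowest value is -2.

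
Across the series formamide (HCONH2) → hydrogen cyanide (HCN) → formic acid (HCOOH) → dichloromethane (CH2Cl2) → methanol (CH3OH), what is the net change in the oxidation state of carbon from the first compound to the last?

Carbon oxidation states along the series — formamide: +2, hydrogen cyanide: +2, formic acid: +2, dichloromethane: 0, methanol: -2.
Net change = -2 − (+2) = -4.

-4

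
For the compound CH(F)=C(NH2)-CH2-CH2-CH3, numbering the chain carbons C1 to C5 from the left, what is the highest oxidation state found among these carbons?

+1

Tallying each carbon's bonds:
C1: 2C, 1H, 1F → 0 − 1 + 1 = 0
C2: 3C, 1N → 0 + 1 = +1
C3: 2C, 2H → 0 − 2 = -2
C4: 2C, 2H → 0 − 2 = -2
C5: 1C, 3H → 0 − 3 = -3
The highest value is +1.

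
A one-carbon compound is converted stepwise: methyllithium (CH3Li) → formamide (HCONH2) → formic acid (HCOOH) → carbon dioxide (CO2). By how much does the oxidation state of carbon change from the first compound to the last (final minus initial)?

+8

Carbon oxidation states along the series — methyllithium: -4, formamide: +2, formic acid: +2, carbon dioxide: +4.
Net change = +4 − (-4) = +8.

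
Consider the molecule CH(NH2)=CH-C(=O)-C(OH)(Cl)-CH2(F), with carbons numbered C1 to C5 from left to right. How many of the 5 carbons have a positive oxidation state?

2

Tallying each carbon's bonds:
C1: 2C, 1H, 1N → 0 − 1 + 1 = 0
C2: 3C, 1H → 0 − 1 = -1
C3: 2C, 2O → 0 + 2 = +2
C4: 2C, 1O, 1Cl → 0 + 1 + 1 = +2
C5: 1C, 2H, 1F → 0 − 2 + 1 = -1
2 carbons (C3, C4) meet the condition.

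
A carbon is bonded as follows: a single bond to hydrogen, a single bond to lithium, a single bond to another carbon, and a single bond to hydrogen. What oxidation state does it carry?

The carbon has one bond to C (0), one bond to Li (-1), one bond to H (-1), one bond to H (-1).
Oxidation state = 0 − 1 − 1 − 1 = -3.

-3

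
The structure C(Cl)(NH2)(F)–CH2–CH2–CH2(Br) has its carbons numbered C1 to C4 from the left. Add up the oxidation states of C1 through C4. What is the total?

-2

Bonds to more-electronegative neighbours contribute +1 each, bonds to H or metals contribute −1 each, and C–C bonds contribute 0. Tallying each carbon:
C1: 1C, 1N, 1F, 1Cl → 0 + 1 + 1 + 1 = +3
C2: 2C, 2H → 0 − 2 = -2
C3: 2C, 2H → 0 − 2 = -2
C4: 1C, 2H, 1Br → 0 − 2 + 1 = -1
Sum = +3 − 2 − 2 − 1 = -2.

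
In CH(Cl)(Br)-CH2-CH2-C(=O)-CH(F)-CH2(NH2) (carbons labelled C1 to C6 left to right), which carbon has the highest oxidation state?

C4

Tallying each carbon's bonds:
C1: 1C, 1H, 1Cl, 1Br → 0 − 1 + 1 + 1 = +1
C2: 2C, 2H → 0 − 2 = -2
C3: 2C, 2H → 0 − 2 = -2
C4: 2C, 2O → 0 + 2 = +2
C5: 2C, 1H, 1F → 0 − 1 + 1 = 0
C6: 1C, 2H, 1N → 0 − 2 + 1 = -1
The most oxidised carbon is C4 at +2.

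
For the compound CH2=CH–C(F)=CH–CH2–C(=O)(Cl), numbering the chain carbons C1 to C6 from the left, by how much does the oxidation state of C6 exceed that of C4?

C6: 1C, 2O, 1Cl → 0 + 2 + 1 = +3
C4: 3C, 1H → 0 − 1 = -1
Difference: +3 − (-1) = +4.

+4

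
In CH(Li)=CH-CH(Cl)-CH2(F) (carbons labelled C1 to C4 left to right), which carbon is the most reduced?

Tallying each carbon's bonds:
C1: 2C, 1H, 1Li → 0 − 1 − 1 = -2
C2: 3C, 1H → 0 − 1 = -1
C3: 2C, 1H, 1Cl → 0 − 1 + 1 = 0
C4: 1C, 2H, 1F → 0 − 2 + 1 = -1
The most reduced carbon is C1 at -2.

C1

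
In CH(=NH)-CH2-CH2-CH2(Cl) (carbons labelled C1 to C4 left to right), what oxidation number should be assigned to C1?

+1

C1 has one bond to C (0), one bond to H (-1), a double bond to N (2×+1 = +2).
Oxidation state = 0 − 1 + 2 = +1.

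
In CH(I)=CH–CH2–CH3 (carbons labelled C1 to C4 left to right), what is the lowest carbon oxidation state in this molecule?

-3

Each bond to a more electronegative atom (O, N, halogen) counts +1, each bond to a less electronegative atom (H, metal, B, Si) counts −1, and each C–C bond counts 0. Tallying each carbon:
C1: 2C, 1H, 1I → 0 − 1 + 1 = 0
C2: 3C, 1H → 0 − 1 = -1
C3: 2C, 2H → 0 − 2 = -2
C4: 1C, 3H → 0 − 3 = -3
The lowest value is -3.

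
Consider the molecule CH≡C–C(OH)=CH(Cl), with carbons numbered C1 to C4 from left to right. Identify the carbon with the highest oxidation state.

Count +1 for every bond to an atom more electronegative than carbon and −1 for every bond to one less electronegative; C–C bonds are 0. Tallying each carbon:
C1: 3C, 1H → 0 − 1 = -1
C2: 4C → 0 = 0
C3: 3C, 1O → 0 + 1 = +1
C4: 2C, 1H, 1Cl → 0 − 1 + 1 = 0
The most oxidised carbon is C3 at +1.

C3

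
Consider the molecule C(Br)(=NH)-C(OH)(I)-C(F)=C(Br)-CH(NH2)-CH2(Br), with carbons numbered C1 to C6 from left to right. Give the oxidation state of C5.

0

Bonds to more-electronegative neighbours contribute +1 each, bonds to H or metals contribute −1 each, and C–C bonds contribute 0.
C5 has one bond to C (0), one bond to C (0), one bond to H (-1), one bond to N (+1).
Oxidation state = 0 + 0 − 1 + 1 = 0.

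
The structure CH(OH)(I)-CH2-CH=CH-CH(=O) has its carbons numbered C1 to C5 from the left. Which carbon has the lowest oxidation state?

Tallying each carbon's bonds:
C1: 1C, 1H, 1O, 1I → 0 − 1 + 1 + 1 = +1
C2: 2C, 2H → 0 − 2 = -2
C3: 3C, 1H → 0 − 1 = -1
C4: 3C, 1H → 0 − 1 = -1
C5: 1C, 1H, 2O → 0 − 1 + 2 = +1
The most reduced carbon is C2 at -2.

C2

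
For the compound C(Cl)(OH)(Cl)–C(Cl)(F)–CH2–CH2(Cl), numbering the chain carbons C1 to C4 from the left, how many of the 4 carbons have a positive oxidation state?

2

Tallying each carbon's bonds:
C1: 1C, 1O, 2Cl → 0 + 1 + 2 = +3
C2: 2C, 1F, 1Cl → 0 + 1 + 1 = +2
C3: 2C, 2H → 0 − 2 = -2
C4: 1C, 2H, 1Cl → 0 − 2 + 1 = -1
2 carbons (C1, C2) meet the condition.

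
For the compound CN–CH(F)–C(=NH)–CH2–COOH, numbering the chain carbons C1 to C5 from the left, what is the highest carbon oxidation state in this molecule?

+3

Tallying each carbon's bonds:
C1: 1C, 3N → 0 + 3 = +3
C2: 2C, 1H, 1F → 0 − 1 + 1 = 0
C3: 2C, 2N → 0 + 2 = +2
C4: 2C, 2H → 0 − 2 = -2
C5: 1C, 3O → 0 + 3 = +3
The highest value is +3.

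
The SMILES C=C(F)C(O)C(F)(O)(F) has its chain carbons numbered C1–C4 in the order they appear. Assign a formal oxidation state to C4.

Each bond to a more electronegative atom (O, N, halogen) counts +1, each bond to a less electronegative atom (H, metal, B, Si) counts −1, and each C–C bond counts 0.
C4 has one bond to C (0), one bond to F (+1), one bond to O (+1), one bond to F (+1).
Oxidation state = 0 + 1 + 1 + 1 = +3.

+3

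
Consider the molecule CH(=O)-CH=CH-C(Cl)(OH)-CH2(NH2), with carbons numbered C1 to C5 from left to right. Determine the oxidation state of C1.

C1 has one bond to C (0), one bond to H (-1), a double bond to O (2×+1 = +2).
Oxidation state = 0 − 1 + 2 = +1.

+1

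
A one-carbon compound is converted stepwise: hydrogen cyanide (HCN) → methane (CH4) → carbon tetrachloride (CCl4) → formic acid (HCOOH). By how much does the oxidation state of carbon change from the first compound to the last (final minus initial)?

0

Carbon oxidation states along the series — hydrogen cyanide: +2, methane: -4, carbon tetrachloride: +4, formic acid: +2.
Net change = +2 − (+2) = 0.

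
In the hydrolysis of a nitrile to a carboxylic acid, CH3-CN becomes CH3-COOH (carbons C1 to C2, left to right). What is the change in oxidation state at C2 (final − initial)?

Before: C2 has 1 bond to C, 3 bonds to N → oxidation state +3.
After: C2 has 1 bond to C, 3 bonds to O → oxidation state +3.
Δ = +3 − (+3) = 0, so no net redox change at C2.

0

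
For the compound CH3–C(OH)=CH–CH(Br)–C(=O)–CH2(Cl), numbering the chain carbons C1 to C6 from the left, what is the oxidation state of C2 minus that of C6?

C2: 3C, 1O → 0 + 1 = +1
C6: 1C, 2H, 1Cl → 0 − 2 + 1 = -1
Difference: +1 − (-1) = +2.

+2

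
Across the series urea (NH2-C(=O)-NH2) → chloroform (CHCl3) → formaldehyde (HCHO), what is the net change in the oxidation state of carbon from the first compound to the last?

-4

Carbon oxidation states along the series — urea: +4, chloroform: +2, formaldehyde: 0.
Net change = 0 − (+4) = -4.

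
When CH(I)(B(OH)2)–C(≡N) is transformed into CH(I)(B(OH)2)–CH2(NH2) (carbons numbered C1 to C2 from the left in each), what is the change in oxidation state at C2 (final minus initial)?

Before: C2 has 1 bond to C, 3 bonds to N → oxidation state +3.
After: C2 has 1 bond to C, 2 bonds to H, 1 bond to N → oxidation state -1.
Δ = -1 − (+3) = -4, so this is a reduction at C2.

-4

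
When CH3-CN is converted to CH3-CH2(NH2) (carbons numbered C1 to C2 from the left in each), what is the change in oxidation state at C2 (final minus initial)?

-4

Before: C2 has 1 bond to C, 3 bonds to N → oxidation state +3.
After: C2 has 1 bond to C, 2 bonds to H, 1 bond to N → oxidation state -1.
Δ = -1 − (+3) = -4, so this is a reduction at C2.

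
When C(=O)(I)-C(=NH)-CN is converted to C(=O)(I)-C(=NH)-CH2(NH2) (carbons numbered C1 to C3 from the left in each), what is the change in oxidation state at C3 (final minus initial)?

-4

Before: C3 has 1 bond to C, 3 bonds to N → oxidation state +3.
After: C3 has 1 bond to C, 2 bonds to H, 1 bond to N → oxidation state -1.
Δ = -1 − (+3) = -4, so this is a reduction at C3.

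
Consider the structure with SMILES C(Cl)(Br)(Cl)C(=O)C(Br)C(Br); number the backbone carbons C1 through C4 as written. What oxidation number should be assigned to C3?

Count +1 for every bond to an atom more electronegative than carbon and −1 for every bond to one less electronegative; C–C bonds are 0.
C3 has one bond to C (0), one bond to C (0), one bond to H (-1), one bond to Br (+1).
Oxidation state = 0 + 0 − 1 + 1 = 0.

0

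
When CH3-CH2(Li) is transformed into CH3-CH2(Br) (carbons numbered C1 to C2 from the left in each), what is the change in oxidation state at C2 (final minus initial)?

Before: C2 has 1 bond to C, 2 bonds to H, 1 bond to Li → oxidation state -3.
After: C2 has 1 bond to C, 2 bonds to H, 1 bond to Br → oxidation state -1.
Δ = -1 − (-3) = +2, so this is an oxidation at C2.

+2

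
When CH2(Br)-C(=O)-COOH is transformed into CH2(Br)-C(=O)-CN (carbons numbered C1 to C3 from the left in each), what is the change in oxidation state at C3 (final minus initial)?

Before: C3 has 1 bond to C, 3 bonds to O → oxidation state +3.
After: C3 has 1 bond to C, 3 bonds to N → oxidation state +3.
Δ = +3 − (+3) = 0, so no net redox change at C3.

0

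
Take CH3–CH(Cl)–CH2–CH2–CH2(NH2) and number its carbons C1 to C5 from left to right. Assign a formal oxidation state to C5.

C5 has one bond to C (0), one bond to H (-1), one bond to H (-1), one bond to N (+1).
Oxidation state = 0 − 1 − 1 + 1 = -1.

-1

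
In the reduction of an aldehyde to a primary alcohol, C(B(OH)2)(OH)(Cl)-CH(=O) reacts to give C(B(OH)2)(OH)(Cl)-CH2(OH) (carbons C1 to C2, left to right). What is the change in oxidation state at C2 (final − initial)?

Before: C2 has 1 bond to C, 1 bond to H, 2 bonds to O → oxidation state +1.
After: C2 has 1 bond to C, 2 bonds to H, 1 bond to O → oxidation state -1.
Δ = -1 − (+1) = -2, so this is a reduction at C2.

-2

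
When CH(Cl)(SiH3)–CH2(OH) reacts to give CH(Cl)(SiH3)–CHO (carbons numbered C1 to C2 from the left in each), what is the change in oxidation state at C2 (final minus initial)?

Before: C2 has 1 bond to C, 2 bonds to H, 1 bond to O → oxidation state -1.
After: C2 has 1 bond to C, 1 bond to H, 2 bonds to O → oxidation state +1.
Δ = +1 − (-1) = +2, so this is an oxidation at C2.

+2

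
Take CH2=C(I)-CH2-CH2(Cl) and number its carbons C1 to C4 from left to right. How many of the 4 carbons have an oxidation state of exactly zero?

Bonds to more-electronegative neighbours contribute +1 each, bonds to H or metals contribute −1 each, and C–C bonds contribute 0. Tallying each carbon:
C1: 2C, 2H → 0 − 2 = -2
C2: 3C, 1I → 0 + 1 = +1
C3: 2C, 2H → 0 − 2 = -2
C4: 1C, 2H, 1Cl → 0 − 2 + 1 = -1
0 carbons meet the condition.

0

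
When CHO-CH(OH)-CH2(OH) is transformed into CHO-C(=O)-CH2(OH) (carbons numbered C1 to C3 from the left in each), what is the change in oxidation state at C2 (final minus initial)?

+2

Before: C2 has 2 bonds to C, 1 bond to H, 1 bond to O → oxidation state 0.
After: C2 has 2 bonds to C, 2 bonds to O → oxidation state +2.
Δ = +2 − (0) = +2, so this is an oxidation at C2.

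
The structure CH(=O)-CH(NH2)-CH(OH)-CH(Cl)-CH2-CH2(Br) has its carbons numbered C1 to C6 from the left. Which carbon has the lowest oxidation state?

C5

Count +1 for every bond to an atom more electronegative than carbon and −1 for every bond to one less electronegative; C–C bonds are 0. Tallying each carbon:
C1: 1C, 1H, 2O → 0 − 1 + 2 = +1
C2: 2C, 1H, 1N → 0 − 1 + 1 = 0
C3: 2C, 1H, 1O → 0 − 1 + 1 = 0
C4: 2C, 1H, 1Cl → 0 − 1 + 1 = 0
C5: 2C, 2H → 0 − 2 = -2
C6: 1C, 2H, 1Br → 0 − 2 + 1 = -1
The most reduced carbon is C5 at -2.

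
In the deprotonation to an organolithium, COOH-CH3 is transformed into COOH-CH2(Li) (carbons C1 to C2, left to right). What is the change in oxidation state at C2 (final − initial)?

Before: C2 has 1 bond to C, 3 bonds to H → oxidation state -3.
After: C2 has 1 bond to C, 2 bonds to H, 1 bond to Li → oxidation state -3.
Δ = -3 − (-3) = 0, so no net redox change at C2.

0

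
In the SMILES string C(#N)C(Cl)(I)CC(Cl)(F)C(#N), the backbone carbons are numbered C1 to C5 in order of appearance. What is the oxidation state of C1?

+3

C1 has one bond to C (0), a triple bond to N (3×+1 = +3).
Oxidation state = 0 + 3 = +3.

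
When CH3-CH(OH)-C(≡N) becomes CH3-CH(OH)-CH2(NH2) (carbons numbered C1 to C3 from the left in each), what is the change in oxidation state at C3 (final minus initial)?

Before: C3 has 1 bond to C, 3 bonds to N → oxidation state +3.
After: C3 has 1 bond to C, 2 bonds to H, 1 bond to N → oxidation state -1.
Δ = -1 − (+3) = -4, so this is a reduction at C3.

-4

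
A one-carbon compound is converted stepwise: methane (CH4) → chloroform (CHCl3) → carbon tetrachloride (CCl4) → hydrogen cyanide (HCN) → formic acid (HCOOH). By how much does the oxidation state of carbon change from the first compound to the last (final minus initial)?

Carbon oxidation states along the series — methane: -4, chloroform: +2, carbon tetrachloride: +4, hydrogen cyanide: +2, formic acid: +2.
Net change = +2 − (-4) = +6.

+6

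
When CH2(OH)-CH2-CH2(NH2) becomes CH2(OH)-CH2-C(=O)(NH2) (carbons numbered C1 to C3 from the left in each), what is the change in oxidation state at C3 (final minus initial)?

+4

Before: C3 has 1 bond to C, 2 bonds to H, 1 bond to N → oxidation state -1.
After: C3 has 1 bond to C, 2 bonds to O, 1 bond to N → oxidation state +3.
Δ = +3 − (-1) = +4, so this is an oxidation at C3.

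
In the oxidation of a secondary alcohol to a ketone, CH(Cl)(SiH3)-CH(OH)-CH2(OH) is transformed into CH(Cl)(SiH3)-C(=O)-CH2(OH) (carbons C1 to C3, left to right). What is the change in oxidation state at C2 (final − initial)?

+2

Before: C2 has 2 bonds to C, 1 bond to H, 1 bond to O → oxidation state 0.
After: C2 has 2 bonds to C, 2 bonds to O → oxidation state +2.
Δ = +2 − (0) = +2, so this is an oxidation at C2.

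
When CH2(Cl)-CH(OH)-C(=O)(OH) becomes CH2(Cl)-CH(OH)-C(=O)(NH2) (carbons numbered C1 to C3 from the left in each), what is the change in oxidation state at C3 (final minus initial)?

0

Before: C3 has 1 bond to C, 3 bonds to O → oxidation state +3.
After: C3 has 1 bond to C, 2 bonds to O, 1 bond to N → oxidation state +3.
Δ = +3 − (+3) = 0, so no net redox change at C3.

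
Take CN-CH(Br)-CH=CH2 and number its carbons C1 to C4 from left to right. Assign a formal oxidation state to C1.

C1 has one bond to C (0), a triple bond to N (3×+1 = +3).
Oxidation state = 0 + 3 = +3.

+3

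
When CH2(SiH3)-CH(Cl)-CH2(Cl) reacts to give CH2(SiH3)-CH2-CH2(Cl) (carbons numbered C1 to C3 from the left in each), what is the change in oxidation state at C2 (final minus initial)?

Before: C2 has 2 bonds to C, 1 bond to H, 1 bond to Cl → oxidation state 0.
After: C2 has 2 bonds to C, 2 bonds to H → oxidation state -2.
Δ = -2 − (0) = -2, so this is a reduction at C2.

-2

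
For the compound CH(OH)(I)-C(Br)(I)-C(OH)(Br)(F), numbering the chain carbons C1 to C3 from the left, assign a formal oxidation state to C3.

C3 has one bond to C (0), one bond to O (+1), one bond to Br (+1), one bond to F (+1).
Oxidation state = 0 + 1 + 1 + 1 = +3.

+3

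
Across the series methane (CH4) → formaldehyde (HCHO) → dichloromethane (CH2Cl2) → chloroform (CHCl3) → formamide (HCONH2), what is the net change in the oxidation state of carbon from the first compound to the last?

Carbon oxidation states along the series — methane: -4, formaldehyde: 0, dichloromethane: 0, chloroform: +2, formamide: +2.
Net change = +2 − (-4) = +6.

+6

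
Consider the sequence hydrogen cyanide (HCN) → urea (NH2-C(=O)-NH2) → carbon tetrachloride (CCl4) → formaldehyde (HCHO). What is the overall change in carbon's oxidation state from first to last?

-2

Carbon oxidation states along the series — hydrogen cyanide: +2, urea: +4, carbon tetrachloride: +4, formaldehyde: 0.
Net change = 0 − (+2) = -2.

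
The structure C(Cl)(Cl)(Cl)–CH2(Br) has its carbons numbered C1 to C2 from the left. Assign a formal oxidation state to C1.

+3

C1 has one bond to C (0), one bond to Cl (+1), one bond to Cl (+1), one bond to Cl (+1).
Oxidation state = 0 + 1 + 1 + 1 = +3.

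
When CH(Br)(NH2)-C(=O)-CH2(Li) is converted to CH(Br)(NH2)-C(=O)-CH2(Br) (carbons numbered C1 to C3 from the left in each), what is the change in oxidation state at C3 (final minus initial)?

Before: C3 has 1 bond to C, 2 bonds to H, 1 bond to Li → oxidation state -3.
After: C3 has 1 bond to C, 2 bonds to H, 1 bond to Br → oxidation state -1.
Δ = -1 − (-3) = +2, so this is an oxidation at C3.

+2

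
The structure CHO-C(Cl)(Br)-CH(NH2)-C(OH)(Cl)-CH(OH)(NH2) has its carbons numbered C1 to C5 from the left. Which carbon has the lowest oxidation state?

C3

Tallying each carbon's bonds:
C1: 1C, 1H, 2O → 0 − 1 + 2 = +1
C2: 2C, 1Cl, 1Br → 0 + 1 + 1 = +2
C3: 2C, 1H, 1N → 0 − 1 + 1 = 0
C4: 2C, 1O, 1Cl → 0 + 1 + 1 = +2
C5: 1C, 1H, 1O, 1N → 0 − 1 + 1 + 1 = +1
The most reduced carbon is C3 at 0.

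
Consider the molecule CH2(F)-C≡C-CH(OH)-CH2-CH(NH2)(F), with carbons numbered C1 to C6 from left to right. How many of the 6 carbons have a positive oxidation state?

1

Each bond to a more electronegative atom (O, N, halogen) counts +1, each bond to a less electronegative atom (H, metal, B, Si) counts −1, and each C–C bond counts 0. Tallying each carbon:
C1: 1C, 2H, 1F → 0 − 2 + 1 = -1
C2: 4C → 0 = 0
C3: 4C → 0 = 0
C4: 2C, 1H, 1O → 0 − 1 + 1 = 0
C5: 2C, 2H → 0 − 2 = -2
C6: 1C, 1H, 1N, 1F → 0 − 1 + 1 + 1 = +1
1 carbon (C6) meets the condition.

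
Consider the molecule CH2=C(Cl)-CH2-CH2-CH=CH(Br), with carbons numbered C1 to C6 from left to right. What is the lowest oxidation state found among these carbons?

Tallying each carbon's bonds:
C1: 2C, 2H → 0 − 2 = -2
C2: 3C, 1Cl → 0 + 1 = +1
C3: 2C, 2H → 0 − 2 = -2
C4: 2C, 2H → 0 − 2 = -2
C5: 3C, 1H → 0 − 1 = -1
C6: 2C, 1H, 1Br → 0 − 1 + 1 = 0
The lowest value is -2.

-2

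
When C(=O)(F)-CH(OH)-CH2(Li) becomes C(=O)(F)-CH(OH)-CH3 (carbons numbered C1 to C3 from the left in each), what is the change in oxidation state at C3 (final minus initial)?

0

Before: C3 has 1 bond to C, 2 bonds to H, 1 bond to Li → oxidation state -3.
After: C3 has 1 bond to C, 3 bonds to H → oxidation state -3.
Δ = -3 − (-3) = 0, so no net redox change at C3.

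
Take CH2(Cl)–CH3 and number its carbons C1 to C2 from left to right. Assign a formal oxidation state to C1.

-1

C1 has one bond to C (0), one bond to H (-1), one bond to Cl (+1), one bond to H (-1).
Oxidation state = 0 − 1 + 1 − 1 = -1.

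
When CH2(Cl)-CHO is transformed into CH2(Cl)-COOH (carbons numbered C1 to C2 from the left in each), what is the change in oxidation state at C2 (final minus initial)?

Before: C2 has 1 bond to C, 1 bond to H, 2 bonds to O → oxidation state +1.
After: C2 has 1 bond to C, 3 bonds to O → oxidation state +3.
Δ = +3 − (+1) = +2, so this is an oxidation at C2.

+2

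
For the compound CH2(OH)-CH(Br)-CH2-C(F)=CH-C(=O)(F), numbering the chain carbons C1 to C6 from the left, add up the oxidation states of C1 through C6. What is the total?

0

Bonds to more-electronegative neighbours contribute +1 each, bonds to H or metals contribute −1 each, and C–C bonds contribute 0. Tallying each carbon:
C1: 1C, 2H, 1O → 0 − 2 + 1 = -1
C2: 2C, 1H, 1Br → 0 − 1 + 1 = 0
C3: 2C, 2H → 0 − 2 = -2
C4: 3C, 1F → 0 + 1 = +1
C5: 3C, 1H → 0 − 1 = -1
C6: 1C, 2O, 1F → 0 + 2 + 1 = +3
Sum = -1 + 0 − 2 + 1 − 1 + 3 = 0.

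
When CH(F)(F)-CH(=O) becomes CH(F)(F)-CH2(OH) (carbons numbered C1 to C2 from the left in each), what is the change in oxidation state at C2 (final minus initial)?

-2

Before: C2 has 1 bond to C, 1 bond to H, 2 bonds to O → oxidation state +1.
After: C2 has 1 bond to C, 2 bonds to H, 1 bond to O → oxidation state -1.
Δ = -1 − (+1) = -2, so this is a reduction at C2.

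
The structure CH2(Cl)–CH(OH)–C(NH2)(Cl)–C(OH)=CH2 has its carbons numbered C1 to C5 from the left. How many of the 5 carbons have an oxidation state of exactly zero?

1

Tallying each carbon's bonds:
C1: 1C, 2H, 1Cl → 0 − 2 + 1 = -1
C2: 2C, 1H, 1O → 0 − 1 + 1 = 0
C3: 2C, 1N, 1Cl → 0 + 1 + 1 = +2
C4: 3C, 1O → 0 + 1 = +1
C5: 2C, 2H → 0 − 2 = -2
1 carbon (C2) meets the condition.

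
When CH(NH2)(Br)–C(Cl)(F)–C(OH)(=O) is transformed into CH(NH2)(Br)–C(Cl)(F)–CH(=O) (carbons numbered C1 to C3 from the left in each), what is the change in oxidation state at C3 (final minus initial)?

-2

Before: C3 has 1 bond to C, 3 bonds to O → oxidation state +3.
After: C3 has 1 bond to C, 1 bond to H, 2 bonds to O → oxidation state +1.
Δ = +1 − (+3) = -2, so this is a reduction at C3.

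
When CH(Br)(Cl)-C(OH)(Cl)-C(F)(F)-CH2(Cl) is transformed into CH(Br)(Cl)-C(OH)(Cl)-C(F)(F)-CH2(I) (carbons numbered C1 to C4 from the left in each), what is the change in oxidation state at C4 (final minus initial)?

Before: C4 has 1 bond to C, 2 bonds to H, 1 bond to Cl → oxidation state -1.
After: C4 has 1 bond to C, 2 bonds to H, 1 bond to I → oxidation state -1.
Δ = -1 − (-1) = 0, so no net redox change at C4.

0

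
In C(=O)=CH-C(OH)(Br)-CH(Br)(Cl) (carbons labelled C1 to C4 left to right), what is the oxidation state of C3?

Bonds to more-electronegative neighbours contribute +1 each, bonds to H or metals contribute −1 each, and C–C bonds contribute 0.
C3 has one bond to C (0), one bond to C (0), one bond to O (+1), one bond to Br (+1).
Oxidation state = 0 + 0 + 1 + 1 = +2.

+2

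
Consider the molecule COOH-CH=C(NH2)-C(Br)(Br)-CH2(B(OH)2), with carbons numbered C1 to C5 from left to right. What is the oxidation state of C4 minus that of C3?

+1

C4: 2C, 2Br → 0 + 2 = +2
C3: 3C, 1N → 0 + 1 = +1
Difference: +2 − (+1) = +1.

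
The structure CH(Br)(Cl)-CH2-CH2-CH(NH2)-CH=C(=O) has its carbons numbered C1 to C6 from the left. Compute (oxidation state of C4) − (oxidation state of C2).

C4: 2C, 1H, 1N → 0 − 1 + 1 = 0
C2: 2C, 2H → 0 − 2 = -2
Difference: 0 − (-2) = +2.

+2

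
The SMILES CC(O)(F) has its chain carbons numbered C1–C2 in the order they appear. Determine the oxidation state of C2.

C2 has one bond to C (0), one bond to H (-1), one bond to O (+1), one bond to F (+1).
Oxidation state = 0 − 1 + 1 + 1 = +1.

+1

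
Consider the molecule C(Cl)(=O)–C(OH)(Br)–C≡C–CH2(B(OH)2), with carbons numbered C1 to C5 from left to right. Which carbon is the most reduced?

C5

Tallying each carbon's bonds:
C1: 1C, 2O, 1Cl → 0 + 2 + 1 = +3
C2: 2C, 1O, 1Br → 0 + 1 + 1 = +2
C3: 4C → 0 = 0
C4: 4C → 0 = 0
C5: 1C, 2H, 1B → 0 − 2 − 1 = -3
The most reduced carbon is C5 at -3.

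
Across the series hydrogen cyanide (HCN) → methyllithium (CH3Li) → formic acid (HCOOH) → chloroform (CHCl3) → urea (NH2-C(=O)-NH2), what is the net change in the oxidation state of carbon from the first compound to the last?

+2

Carbon oxidation states along the series — hydrogen cyanide: +2, methyllithium: -4, formic acid: +2, chloroform: +2, urea: +4.
Net change = +4 − (+2) = +2.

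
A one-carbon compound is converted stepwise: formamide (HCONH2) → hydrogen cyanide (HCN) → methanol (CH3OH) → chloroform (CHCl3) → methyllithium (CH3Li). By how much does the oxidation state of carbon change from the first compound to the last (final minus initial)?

-6

Carbon oxidation states along the series — formamide: +2, hydrogen cyanide: +2, methanol: -2, chloroform: +2, methyllithium: -4.
Net change = -4 − (+2) = -6.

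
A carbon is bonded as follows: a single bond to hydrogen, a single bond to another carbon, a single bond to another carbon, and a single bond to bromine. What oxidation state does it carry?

The carbon has one bond to C (0), one bond to C (0), one bond to Br (+1), one bond to H (-1).
Oxidation state = 0 + 0 + 1 − 1 = 0.

0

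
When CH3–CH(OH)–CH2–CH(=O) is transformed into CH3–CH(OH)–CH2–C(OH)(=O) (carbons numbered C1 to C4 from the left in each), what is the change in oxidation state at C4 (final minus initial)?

+2

Before: C4 has 1 bond to C, 1 bond to H, 2 bonds to O → oxidation state +1.
After: C4 has 1 bond to C, 3 bonds to O → oxidation state +3.
Δ = +3 − (+1) = +2, so this is an oxidation at C4.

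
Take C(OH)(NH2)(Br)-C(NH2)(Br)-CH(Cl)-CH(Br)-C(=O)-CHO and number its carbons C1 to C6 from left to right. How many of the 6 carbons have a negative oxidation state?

0

Each bond to a more electronegative atom (O, N, halogen) counts +1, each bond to a less electronegative atom (H, metal, B, Si) counts −1, and each C–C bond counts 0. Tallying each carbon:
C1: 1C, 1O, 1N, 1Br → 0 + 1 + 1 + 1 = +3
C2: 2C, 1N, 1Br → 0 + 1 + 1 = +2
C3: 2C, 1H, 1Cl → 0 − 1 + 1 = 0
C4: 2C, 1H, 1Br → 0 − 1 + 1 = 0
C5: 2C, 2O → 0 + 2 = +2
C6: 1C, 1H, 2O → 0 − 1 + 2 = +1
0 carbons meet the condition.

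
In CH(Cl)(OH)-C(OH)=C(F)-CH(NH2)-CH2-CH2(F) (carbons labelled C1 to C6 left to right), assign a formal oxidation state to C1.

C1 has one bond to C (0), one bond to Cl (+1), one bond to O (+1), one bond to H (-1).
Oxidation state = 0 + 1 + 1 − 1 = +1.

+1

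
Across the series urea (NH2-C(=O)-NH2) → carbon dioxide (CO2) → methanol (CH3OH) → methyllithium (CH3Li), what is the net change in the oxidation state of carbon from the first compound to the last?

Carbon oxidation states along the series — urea: +4, carbon dioxide: +4, methanol: -2, methyllithium: -4.
Net change = -4 − (+4) = -8.

-8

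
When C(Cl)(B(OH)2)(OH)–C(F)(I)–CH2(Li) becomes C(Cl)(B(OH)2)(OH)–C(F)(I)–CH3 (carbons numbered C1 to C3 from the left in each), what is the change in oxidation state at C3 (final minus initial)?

Before: C3 has 1 bond to C, 2 bonds to H, 1 bond to Li → oxidation state -3.
After: C3 has 1 bond to C, 3 bonds to H → oxidation state -3.
Δ = -3 − (-3) = 0, so no net redox change at C3.

0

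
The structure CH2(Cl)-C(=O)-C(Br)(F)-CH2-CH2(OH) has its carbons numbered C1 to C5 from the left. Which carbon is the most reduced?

C4

Count +1 for every bond to an atom more electronegative than carbon and −1 for every bond to one less electronegative; C–C bonds are 0. Tallying each carbon:
C1: 1C, 2H, 1Cl → 0 − 2 + 1 = -1
C2: 2C, 2O → 0 + 2 = +2
C3: 2C, 1F, 1Br → 0 + 1 + 1 = +2
C4: 2C, 2H → 0 − 2 = -2
C5: 1C, 2H, 1O → 0 − 2 + 1 = -1
The most reduced carbon is C4 at -2.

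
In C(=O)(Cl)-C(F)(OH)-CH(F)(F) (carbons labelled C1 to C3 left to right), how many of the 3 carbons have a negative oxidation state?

0

Tallying each carbon's bonds:
C1: 1C, 2O, 1Cl → 0 + 2 + 1 = +3
C2: 2C, 1O, 1F → 0 + 1 + 1 = +2
C3: 1C, 1H, 2F → 0 − 1 + 2 = +1
0 carbons meet the condition.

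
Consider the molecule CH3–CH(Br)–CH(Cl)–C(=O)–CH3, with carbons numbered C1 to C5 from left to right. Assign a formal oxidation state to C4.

+2

C4 has one bond to C (0), one bond to C (0), a double bond to O (2×+1 = +2).
Oxidation state = 0 + 0 + 2 = +2.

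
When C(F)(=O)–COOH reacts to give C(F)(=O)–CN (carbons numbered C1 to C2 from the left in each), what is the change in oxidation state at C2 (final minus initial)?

Before: C2 has 1 bond to C, 3 bonds to O → oxidation state +3.
After: C2 has 1 bond to C, 3 bonds to N → oxidation state +3.
Δ = +3 − (+3) = 0, so no net redox change at C2.

0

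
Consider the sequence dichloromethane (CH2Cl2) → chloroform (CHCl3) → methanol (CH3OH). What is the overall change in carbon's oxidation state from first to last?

Carbon oxidation states along the series — dichloromethane: 0, chloroform: +2, methanol: -2.
Net change = -2 − (0) = -2.

-2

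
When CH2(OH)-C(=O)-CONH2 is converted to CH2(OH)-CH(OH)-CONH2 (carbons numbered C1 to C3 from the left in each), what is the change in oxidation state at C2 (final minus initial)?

-2

Before: C2 has 2 bonds to C, 2 bonds to O → oxidation state +2.
After: C2 has 2 bonds to C, 1 bond to H, 1 bond to O → oxidation state 0.
Δ = 0 − (+2) = -2, so this is a reduction at C2.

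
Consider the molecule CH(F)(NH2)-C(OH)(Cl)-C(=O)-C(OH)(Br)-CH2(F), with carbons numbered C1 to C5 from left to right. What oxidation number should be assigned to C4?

+2

C4 has one bond to C (0), one bond to C (0), one bond to O (+1), one bond to Br (+1).
Oxidation state = 0 + 0 + 1 + 1 = +2.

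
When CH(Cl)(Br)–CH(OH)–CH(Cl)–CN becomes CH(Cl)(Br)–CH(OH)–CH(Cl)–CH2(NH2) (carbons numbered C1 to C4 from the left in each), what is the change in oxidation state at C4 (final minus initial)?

Before: C4 has 1 bond to C, 3 bonds to N → oxidation state +3.
After: C4 has 1 bond to C, 2 bonds to H, 1 bond to N → oxidation state -1.
Δ = -1 − (+3) = -4, so this is a reduction at C4.

-4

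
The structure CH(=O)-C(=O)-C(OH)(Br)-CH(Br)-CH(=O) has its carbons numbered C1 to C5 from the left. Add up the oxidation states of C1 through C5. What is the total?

Count +1 for every bond to an atom more electronegative than carbon and −1 for every bond to one less electronegative; C–C bonds are 0. Tallying each carbon:
C1: 1C, 1H, 2O → 0 − 1 + 2 = +1
C2: 2C, 2O → 0 + 2 = +2
C3: 2C, 1O, 1Br → 0 + 1 + 1 = +2
C4: 2C, 1H, 1Br → 0 − 1 + 1 = 0
C5: 1C, 1H, 2O → 0 − 1 + 2 = +1
Sum = +1 + 2 + 2 + 0 + 1 = +6.

+6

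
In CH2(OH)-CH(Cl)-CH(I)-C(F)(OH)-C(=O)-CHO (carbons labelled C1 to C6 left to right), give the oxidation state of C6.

Assign +1 per bond to O/N/halogen, −1 per bond to H or an electropositive element, and 0 per bond to carbon.
C6 has one bond to C (0), one bond to H (-1), a double bond to O (2×+1 = +2).
Oxidation state = 0 − 1 + 2 = +1.

+1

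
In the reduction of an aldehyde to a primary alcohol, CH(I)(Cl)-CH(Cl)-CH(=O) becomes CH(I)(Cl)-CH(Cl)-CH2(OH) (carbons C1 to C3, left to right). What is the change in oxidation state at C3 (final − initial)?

Before: C3 has 1 bond to C, 1 bond to H, 2 bonds to O → oxidation state +1.
After: C3 has 1 bond to C, 2 bonds to H, 1 bond to O → oxidation state -1.
Δ = -1 − (+1) = -2, so this is a reduction at C3.

-2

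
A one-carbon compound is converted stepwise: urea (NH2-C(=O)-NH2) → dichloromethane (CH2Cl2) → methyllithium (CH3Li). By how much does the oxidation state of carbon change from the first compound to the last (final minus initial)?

-8

Carbon oxidation states along the series — urea: +4, dichloromethane: 0, methyllithium: -4.
Net change = -4 − (+4) = -8.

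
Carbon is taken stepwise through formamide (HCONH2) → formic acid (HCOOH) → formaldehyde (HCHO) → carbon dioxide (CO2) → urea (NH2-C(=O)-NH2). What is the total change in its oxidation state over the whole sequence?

Carbon oxidation states along the series — formamide: +2, formic acid: +2, formaldehyde: 0, carbon dioxide: +4, urea: +4.
Net change = +4 − (+2) = +2.

+2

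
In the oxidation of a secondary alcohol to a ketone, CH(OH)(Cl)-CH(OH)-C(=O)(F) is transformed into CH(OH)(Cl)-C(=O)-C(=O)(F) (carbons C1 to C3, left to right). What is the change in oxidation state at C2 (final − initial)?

Before: C2 has 2 bonds to C, 1 bond to H, 1 bond to O → oxidation state 0.
After: C2 has 2 bonds to C, 2 bonds to O → oxidation state +2.
Δ = +2 − (0) = +2, so this is an oxidation at C2.

+2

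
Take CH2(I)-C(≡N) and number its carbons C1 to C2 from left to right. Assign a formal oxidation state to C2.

+3

Each bond to a more electronegative atom (O, N, halogen) counts +1, each bond to a less electronegative atom (H, metal, B, Si) counts −1, and each C–C bond counts 0.
C2 has one bond to C (0), a triple bond to N (3×+1 = +3).
Oxidation state = 0 + 3 = +3.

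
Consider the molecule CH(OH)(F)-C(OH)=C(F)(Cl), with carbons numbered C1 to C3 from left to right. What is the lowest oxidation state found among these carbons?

Bonds to more-electronegative neighbours contribute +1 each, bonds to H or metals contribute −1 each, and C–C bonds contribute 0. Tallying each carbon:
C1: 1C, 1H, 1O, 1F → 0 − 1 + 1 + 1 = +1
C2: 3C, 1O → 0 + 1 = +1
C3: 2C, 1F, 1Cl → 0 + 1 + 1 = +2
The lowest value is +1.

+1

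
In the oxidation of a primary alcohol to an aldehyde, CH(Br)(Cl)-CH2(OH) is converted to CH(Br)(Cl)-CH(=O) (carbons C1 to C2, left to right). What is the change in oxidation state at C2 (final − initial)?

Before: C2 has 1 bond to C, 2 bonds to H, 1 bond to O → oxidation state -1.
After: C2 has 1 bond to C, 1 bond to H, 2 bonds to O → oxidation state +1.
Δ = +1 − (-1) = +2, so this is an oxidation at C2.

+2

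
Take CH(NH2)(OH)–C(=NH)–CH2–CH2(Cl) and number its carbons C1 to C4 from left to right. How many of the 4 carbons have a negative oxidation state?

2

Count +1 for every bond to an atom more electronegative than carbon and −1 for every bond to one less electronegative; C–C bonds are 0. Tallying each carbon:
C1: 1C, 1H, 1O, 1N → 0 − 1 + 1 + 1 = +1
C2: 2C, 2N → 0 + 2 = +2
C3: 2C, 2H → 0 − 2 = -2
C4: 1C, 2H, 1Cl → 0 − 2 + 1 = -1
2 carbons (C3, C4) meet the condition.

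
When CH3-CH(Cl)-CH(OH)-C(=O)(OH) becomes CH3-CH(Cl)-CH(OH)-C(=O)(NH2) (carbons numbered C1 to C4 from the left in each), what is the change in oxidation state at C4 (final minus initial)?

Before: C4 has 1 bond to C, 3 bonds to O → oxidation state +3.
After: C4 has 1 bond to C, 2 bonds to O, 1 bond to N → oxidation state +3.
Δ = +3 − (+3) = 0, so no net redox change at C4.

0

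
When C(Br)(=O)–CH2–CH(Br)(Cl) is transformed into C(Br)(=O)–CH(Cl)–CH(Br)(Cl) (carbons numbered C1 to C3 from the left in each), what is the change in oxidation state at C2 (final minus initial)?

Before: C2 has 2 bonds to C, 2 bonds to H → oxidation state -2.
After: C2 has 2 bonds to C, 1 bond to H, 1 bond to Cl → oxidation state 0.
Δ = 0 − (-2) = +2, so this is an oxidation at C2.

+2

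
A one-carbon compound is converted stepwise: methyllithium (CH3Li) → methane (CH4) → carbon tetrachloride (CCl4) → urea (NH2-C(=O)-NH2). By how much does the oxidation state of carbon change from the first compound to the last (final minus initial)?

Carbon oxidation states along the series — methyllithium: -4, methane: -4, carbon tetrachloride: +4, urea: +4.
Net change = +4 − (-4) = +8.

+8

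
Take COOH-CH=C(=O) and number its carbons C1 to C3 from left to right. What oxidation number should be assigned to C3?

C3 has a double bond to C (2×0 = 0), a double bond to O (2×+1 = +2).
Oxidation state = 0 + 2 = +2.

+2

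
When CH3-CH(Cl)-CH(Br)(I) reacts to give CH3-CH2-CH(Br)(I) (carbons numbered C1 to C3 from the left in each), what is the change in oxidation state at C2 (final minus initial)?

-2

Before: C2 has 2 bonds to C, 1 bond to H, 1 bond to Cl → oxidation state 0.
After: C2 has 2 bonds to C, 2 bonds to H → oxidation state -2.
Δ = -2 − (0) = -2, so this is a reduction at C2.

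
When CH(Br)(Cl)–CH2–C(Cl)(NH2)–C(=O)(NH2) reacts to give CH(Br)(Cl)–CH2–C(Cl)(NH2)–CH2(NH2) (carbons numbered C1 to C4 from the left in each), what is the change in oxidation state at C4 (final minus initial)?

Before: C4 has 1 bond to C, 2 bonds to O, 1 bond to N → oxidation state +3.
After: C4 has 1 bond to C, 2 bonds to H, 1 bond to N → oxidation state -1.
Δ = -1 − (+3) = -4, so this is a reduction at C4.

-4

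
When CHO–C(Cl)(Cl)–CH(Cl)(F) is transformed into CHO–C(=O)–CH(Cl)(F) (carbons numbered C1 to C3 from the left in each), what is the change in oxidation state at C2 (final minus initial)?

Before: C2 has 2 bonds to C, 2 bonds to Cl → oxidation state +2.
After: C2 has 2 bonds to C, 2 bonds to O → oxidation state +2.
Δ = +2 − (+2) = 0, so no net redox change at C2.

0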